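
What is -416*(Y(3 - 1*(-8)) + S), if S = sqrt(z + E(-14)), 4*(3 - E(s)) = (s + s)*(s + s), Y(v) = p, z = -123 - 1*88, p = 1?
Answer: -416 - 832*I*sqrt(101) ≈ -416.0 - 8361.5*I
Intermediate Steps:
z = -211 (z = -123 - 88 = -211)
Y(v) = 1
E(s) = 3 - s**2 (E(s) = 3 - (s + s)*(s + s)/4 = 3 - 2*s*2*s/4 = 3 - s**2)
S = 2*I*sqrt(101) (S = sqrt(-211 + (3 - 1*(-14)**2)) = sqrt(-211 + (3 - 1*196)) = sqrt(-211 + (3 - 196)) = sqrt(-211 - 193) = sqrt(-404) = 2*I*sqrt(101) ≈ 20.1*I)
-416*(Y(3 - 1*(-8)) + S) = -416*(1 + 2*I*sqrt(101)) = -416 - 832*I*sqrt(101)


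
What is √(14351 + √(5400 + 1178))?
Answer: √(14351 + √6578) ≈ 120.13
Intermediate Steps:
√(14351 + √(5400 + 1178)) = √(14351 + √6578)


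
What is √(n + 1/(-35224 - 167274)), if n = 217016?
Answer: √8898836567705566/202498 ≈ 465.85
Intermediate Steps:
√(n + 1/(-35224 - 167274)) = √(217016 + 1/(-35224 - 167274)) = √(217016 + 1/(-202498)) = √(217016 - 1/202498) = √(43945305967/202498) = √8898836567705566/202498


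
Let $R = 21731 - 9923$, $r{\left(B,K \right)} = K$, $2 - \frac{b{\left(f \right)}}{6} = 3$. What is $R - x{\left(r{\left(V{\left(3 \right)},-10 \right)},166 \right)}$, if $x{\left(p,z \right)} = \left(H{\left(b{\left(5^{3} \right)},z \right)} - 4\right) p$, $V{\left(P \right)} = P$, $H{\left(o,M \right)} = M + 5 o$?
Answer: $13128$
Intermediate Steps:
$b{\left(f \right)} = -6$ ($b{\left(f \right)} = 12 - 18 = -6$)
$R = 11808$ ($R = 21731 - 9923 = 11808$)
$x{\left(p,z \right)} = p \left(-34 + z\right)$ ($x{\left(p,z \right)} = \left(\left(z + 5 \left(-6\right)\right) - 4\right) p = \left(\left(z - 30\right) - 4\right) p = \left(\left(-30 + z\right) - 4\right) p = \left(-34 + z\right) p = p \left(-34 + z\right)$)
$R - x{\left(r{\left(V{\left(3 \right)},-10 \right)},166 \right)} = 11808 - - 10 \left(-34 + 166\right) = 11808 - \left(-10\right) 132 = 11808 - -1320 = 11808 + 1320 = 13128$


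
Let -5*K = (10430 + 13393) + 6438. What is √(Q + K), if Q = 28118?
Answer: √551645/5 ≈ 148.55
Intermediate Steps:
K = -30261/5 (K = -((10430 + 13393) + 6438)/5 = -(23823 + 6438)/5 = -⅕*30261 = -30261/5 ≈ -6052.2)
√(Q + K) = √(28118 - 30261/5) = √(110329/5) = √551645/5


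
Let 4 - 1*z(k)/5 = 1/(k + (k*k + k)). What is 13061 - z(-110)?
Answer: 30985417/2376 ≈ 13041.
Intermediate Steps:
z(k) = 20 - 5/(k² + 2*k) (z(k) = 20 - 5/(k + (k*k + k)) = 20 - 5/(k + (k² + k)) = 20 - 5/(k + (k + k²)) = 20 - 5/(k² + 2*k))
13061 - z(-110) = 13061 - 5*(-1 + 4*(-110)² + 8*(-110))/((-110)*(2 - 110)) = 13061 - 5*(-1)*(-1 + 4*12100 - 880)/(110*(-108)) = 13061 - 5*(-1)*(-1)*(-1 + 48400 - 880)/(110*108) = 13061 - 5*(-1)*(-1)*47519/(110*108) = 13061 - 1*47519/2376 = 13061 - 47519/2376 = 30985417/2376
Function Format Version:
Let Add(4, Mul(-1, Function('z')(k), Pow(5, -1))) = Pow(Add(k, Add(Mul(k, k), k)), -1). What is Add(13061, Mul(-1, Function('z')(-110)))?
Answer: Rational(30985417, 2376) ≈ 13041.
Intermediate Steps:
Function('z')(k) = Add(20, Mul(-5, Pow(Add(Pow(k, 2), Mul(2, k)), -1))) (Function('z')(k) = Add(20, Mul(-5, Pow(Add(k, Add(Mul(k, k), k)), -1))) = Add(20, Mul(-5, Pow(Add(k, Add(Pow(k, 2), k)), -1))) = Add(20, Mul(-5, Pow(Add(k, Add(k, Pow(k, 2))), -1))) = Add(20, Mul(-5, Pow(Add(Pow(k, 2), Mul(2, k)), -1))))
Add(13061, Mul(-1, Function('z')(-110))) = Add(13061, Mul(-1, Mul(5, Pow(-110, -1), Pow(Add(2, -110), -1), Add(-1, Mul(4, Pow(-110, 2)), Mul(8, -110))))) = Add(13061, Mul(-1, Mul(5, Rational(-1, 110), Pow(-108, -1), Add(-1, Mul(4, 12100), -880)))) = Add(13061, Mul(-1, Mul(5, Rational(-1, 110), Rational(-1, 108), Add(-1, 48400, -880)))) = Add(13061, Mul(-1, Mul(5, Rational(-1, 110), Rational(-1, 108), 47519))) = Add(13061, Mul(-1, Rational(47519, 2376))) = Add(13061, Rational(-47519, 2376)) = Rational(30985417, 2376)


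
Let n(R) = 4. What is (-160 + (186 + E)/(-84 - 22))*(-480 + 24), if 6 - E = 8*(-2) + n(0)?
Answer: 3913392/53 ≈ 73838.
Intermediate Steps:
E = 18 (E = 6 - (8*(-2) + 4) = 6 - (-16 + 4) = 6 - 1*(-12) = 6 + 12 = 18)
(-160 + (186 + E)/(-84 - 22))*(-480 + 24) = (-160 + (186 + 18)/(-84 - 22))*(-480 + 24) = (-160 + 204/(-106))*(-456) = (-160 + 204*(-1/106))*(-456) = (-160 - 102/53)*(-456) = -8582/53*(-456) = 3913392/53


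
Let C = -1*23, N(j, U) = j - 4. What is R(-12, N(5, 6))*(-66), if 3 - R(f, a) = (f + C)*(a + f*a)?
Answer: 25212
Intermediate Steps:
N(j, U) = -4 + j
C = -23
R(f, a) = 3 - (-23 + f)*(a + a*f) (R(f, a) = 3 - (f - 23)*(a + f*a) = 3 - (-23 + f)*(a + a*f))
R(-12, N(5, 6))*(-66) = (3 + 23*(-4 + 5) - 1*(-4 + 5)*(-12)**2 + 22*(-4 + 5)*(-12))*(-66) = (3 + 23*1 - 1*1*144 + 22*1*(-12))*(-66) = (3 + 23 - 144 - 264)*(-66) = -382*(-66) = 25212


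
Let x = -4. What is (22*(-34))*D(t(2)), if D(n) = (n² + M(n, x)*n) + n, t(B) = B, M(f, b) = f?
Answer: -7480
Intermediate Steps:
D(n) = n + 2*n² (D(n) = (n² + n*n) + n = (n² + n²) + n = 2*n² + n = n + 2*n²)
(22*(-34))*D(t(2)) = (22*(-34))*(2*(1 + 2*2)) = -1496*(1 + 4) = -1496*5 = -748*10 = -7480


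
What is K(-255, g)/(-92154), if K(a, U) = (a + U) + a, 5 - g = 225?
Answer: 365/46077 ≈ 0.0079215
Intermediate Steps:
g = -220 (g = 5 - 1*225 = 5 - 225 = -220)
K(a, U) = U + 2*a (K(a, U) = (U + a) + a = U + 2*a)
K(-255, g)/(-92154) = (-220 + 2*(-255))/(-92154) = (-220 - 510)*(-1/92154) = -730*(-1/92154) = 365/46077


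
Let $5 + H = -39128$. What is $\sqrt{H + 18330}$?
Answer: $i \sqrt{20803} \approx 144.23 i$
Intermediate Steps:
$H = -39133$ ($H = -5 - 39128 = -39133$)
$\sqrt{H + 18330} = \sqrt{-39133 + 18330} = \sqrt{-20803} = i \sqrt{20803}$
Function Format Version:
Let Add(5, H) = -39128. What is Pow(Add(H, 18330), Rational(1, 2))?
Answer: Mul(I, Pow(20803, Rational(1, 2))) ≈ Mul(144.23, I)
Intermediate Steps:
H = -39133 (H = Add(-5, -39128) = -39133)
Pow(Add(H, 18330), Rational(1, 2)) = Pow(Add(-39133, 18330), Rational(1, 2)) = Pow(-20803, Rational(1, 2)) = Mul(I, Pow(20803, Rational(1, 2)))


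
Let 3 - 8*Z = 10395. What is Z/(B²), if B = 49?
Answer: -1299/2401 ≈ -0.54102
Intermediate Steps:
Z = -1299 (Z = 3/8 - ⅛*10395 = 3/8 - 10395/8 = -1299)
Z/(B²) = -1299/(49²) = -1299/2401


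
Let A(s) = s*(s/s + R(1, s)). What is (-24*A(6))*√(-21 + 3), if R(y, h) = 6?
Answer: -3024*I*√2 ≈ -4276.6*I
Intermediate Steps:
A(s) = 7*s (A(s) = s*(s/s + 6) = s*(1 + 6) = s*7 = 7*s)
(-24*A(6))*√(-21 + 3) = (-168*6)*√(-21 + 3) = (-24*42)*√(-18) = -3024*I*√2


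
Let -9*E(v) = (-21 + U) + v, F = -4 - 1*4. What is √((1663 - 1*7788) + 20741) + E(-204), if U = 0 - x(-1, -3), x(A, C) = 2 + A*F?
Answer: 235/9 + 6*√406 ≈ 147.01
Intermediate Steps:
F = -8 (F = -4 - 4 = -8)
x(A, C) = 2 - 8*A (x(A, C) = 2 + A*(-8) = 2 - 8*A)
U = -10 (U = 0 - (2 - 8*(-1)) = 0 - (2 + 8) = 0 - 1*10 = 0 - 10 = -10)
E(v) = 31/9 - v/9 (E(v) = -((-21 - 10) + v)/9 = -(-31 + v)/9 = 31/9 - v/9)
√((1663 - 1*7788) + 20741) + E(-204) = √((1663 - 1*7788) + 20741) + (31/9 - ⅑*(-204)) = √((1663 - 7788) + 20741) + (31/9 + 68/3) = √(-6125 + 20741) + 235/9 = √14616 + 235/9 = 6*√406 + 235/9 = 235/9 + 6*√406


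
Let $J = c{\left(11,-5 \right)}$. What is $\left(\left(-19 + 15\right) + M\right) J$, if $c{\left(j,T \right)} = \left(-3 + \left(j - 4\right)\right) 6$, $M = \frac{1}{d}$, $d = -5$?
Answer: $- \frac{504}{5} \approx -100.8$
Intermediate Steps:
$M = - \frac{1}{5}$ ($M = \frac{1}{-5} = - \frac{1}{5} \approx -0.2$)
$c{\left(j,T \right)} = -42 + 6 j$ ($c{\left(j,T \right)} = \left(-3 + \left(-4 + j\right)\right) 6 = \left(-7 + j\right) 6 = -42 + 6 j$)
$J = 24$ ($J = -42 + 6 \cdot 11 = -42 + 66 = 24$)
$\left(\left(-19 + 15\right) + M\right) J = \left(\left(-19 + 15\right) - \frac{1}{5}\right) 24 = \left(-4 - \frac{1}{5}\right) 24 = \left(- \frac{21}{5}\right) 24 = - \frac{504}{5}$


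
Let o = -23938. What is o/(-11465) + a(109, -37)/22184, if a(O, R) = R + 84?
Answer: 11310201/5411480 ≈ 2.0900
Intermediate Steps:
a(O, R) = 84 + R
o/(-11465) + a(109, -37)/22184 = -23938/(-11465) + (84 - 37)/22184 = -23938*(-1/11465) + 47*(1/22184) = 23938/11465 + 1/472 = 11310201/5411480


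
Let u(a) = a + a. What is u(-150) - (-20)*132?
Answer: 2340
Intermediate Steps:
u(a) = 2*a
u(-150) - (-20)*132 = 2*(-150) - (-20)*132 = -300 - 1*(-2640) = -300 + 2640 = 2340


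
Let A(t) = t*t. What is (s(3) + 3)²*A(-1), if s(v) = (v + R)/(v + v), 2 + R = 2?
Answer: 49/4 ≈ 12.250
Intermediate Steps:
A(t) = t²
R = 0 (R = -2 + 2 = 0)
s(v) = ½ (s(v) = (v + 0)/(v + v) = v/((2*v)) = v*(1/(2*v)) = ½)
(s(3) + 3)²*A(-1) = (½ + 3)²*(-1)² = (7/2)²*1 = (49/4)*1 = 49/4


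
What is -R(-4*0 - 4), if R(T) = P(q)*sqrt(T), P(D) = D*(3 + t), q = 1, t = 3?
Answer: -12*I ≈ -12.0*I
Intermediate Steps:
P(D) = 6*D (P(D) = D*(3 + 3) = D*6 = 6*D)
R(T) = 6*sqrt(T) (R(T) = (6*1)*sqrt(T) = 6*sqrt(T))
-R(-4*0 - 4) = -6*sqrt(-4*0 - 4) = -6*sqrt(0 - 4) = -6*sqrt(-4) = -6*2*I = -12*I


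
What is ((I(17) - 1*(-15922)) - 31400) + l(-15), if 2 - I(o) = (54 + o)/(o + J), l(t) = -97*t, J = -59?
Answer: -588811/42 ≈ -14019.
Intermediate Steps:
I(o) = 2 - (54 + o)/(-59 + o) (I(o) = 2 - (54 + o)/(o - 59) = 2 - (54 + o)/(-59 + o))
((I(17) - 1*(-15922)) - 31400) + l(-15) = (((-172 + 17)/(-59 + 17) - 1*(-15922)) - 31400) - 97*(-15) = ((-155/(-42) + 15922) - 31400) + 1455 = ((-1/42*(-155) + 15922) - 31400) + 1455 = ((155/42 + 15922) - 31400) + 1455 = (668879/42 - 31400) + 1455 = -649921/42 + 1455 = -588811/42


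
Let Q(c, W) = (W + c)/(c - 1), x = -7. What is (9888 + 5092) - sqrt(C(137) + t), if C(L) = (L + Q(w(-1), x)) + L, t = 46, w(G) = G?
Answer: 14962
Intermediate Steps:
Q(c, W) = (W + c)/(-1 + c)
C(L) = 4 + 2*L (C(L) = (L + (-7 - 1)/(-1 - 1)) + L = (L - 8/(-2)) + L = (L - 1/2*(-8)) + L = (L + 4) + L = (4 + L) + L = 4 + 2*L)
(9888 + 5092) - sqrt(C(137) + t) = (9888 + 5092) - sqrt((4 + 2*137) + 46) = 14980 - sqrt((4 + 274) + 46) = 14980 - sqrt(278 + 46) = 14980 - sqrt(324) = 14980 - 1*18 = 14980 - 18 = 14962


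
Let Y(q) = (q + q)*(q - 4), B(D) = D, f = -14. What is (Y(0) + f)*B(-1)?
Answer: 14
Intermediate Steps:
Y(q) = 2*q*(-4 + q) (Y(q) = (2*q)*(-4 + q) = 2*q*(-4 + q))
(Y(0) + f)*B(-1) = (2*0*(-4 + 0) - 14)*(-1) = (2*0*(-4) - 14)*(-1) = (0 - 14)*(-1) = -14*(-1) = 14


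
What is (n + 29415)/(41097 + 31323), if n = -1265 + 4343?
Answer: 10831/24140 ≈ 0.44867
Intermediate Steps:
n = 3078
(n + 29415)/(41097 + 31323) = (3078 + 29415)/(41097 + 31323) = 32493/72420 = 32493*(1/72420) = 10831/24140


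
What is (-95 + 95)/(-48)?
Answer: 0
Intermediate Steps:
(-95 + 95)/(-48) = -1/48*0 = 0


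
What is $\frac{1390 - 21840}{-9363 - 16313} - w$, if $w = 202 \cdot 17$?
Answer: $- \frac{44075467}{12838} \approx -3433.2$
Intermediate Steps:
$w = 3434$
$\frac{1390 - 21840}{-9363 - 16313} - w = \frac{1390 - 21840}{-9363 - 16313} - 3434 = - \frac{20450}{-25676} - 3434 = \left(-20450\right) \left(- \frac{1}{25676}\right) - 3434 = \frac{10225}{12838} - 3434 = - \frac{44075467}{12838}$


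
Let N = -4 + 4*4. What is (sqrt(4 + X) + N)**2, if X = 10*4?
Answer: 188 + 48*sqrt(11) ≈ 347.20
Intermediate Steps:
X = 40
N = 12 (N = -4 + 16 = 12)
(sqrt(4 + X) + N)**2 = (sqrt(4 + 40) + 12)**2 = (sqrt(44) + 12)**2 = (2*sqrt(11) + 12)**2 = (12 + 2*sqrt(11))**2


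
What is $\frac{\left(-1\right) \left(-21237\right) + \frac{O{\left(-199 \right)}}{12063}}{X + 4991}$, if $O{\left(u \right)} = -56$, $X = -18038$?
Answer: $- \frac{256181875}{157385961} \approx -1.6277$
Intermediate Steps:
$\frac{\left(-1\right) \left(-21237\right) + \frac{O{\left(-199 \right)}}{12063}}{X + 4991} = \frac{\left(-1\right) \left(-21237\right) - \frac{56}{12063}}{-18038 + 4991} = \frac{21237 - \frac{56}{12063}}{-13047} = \left(21237 - \frac{56}{12063}\right) \left(- \frac{1}{13047}\right) = \frac{256181875}{12063} \left(- \frac{1}{13047}\right) = - \frac{256181875}{157385961}$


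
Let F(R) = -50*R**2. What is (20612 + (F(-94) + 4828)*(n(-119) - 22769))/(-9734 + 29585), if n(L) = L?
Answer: 3333811916/6617 ≈ 5.0383e+5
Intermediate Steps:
(20612 + (F(-94) + 4828)*(n(-119) - 22769))/(-9734 + 29585) = (20612 + (-50*(-94)**2 + 4828)*(-119 - 22769))/(-9734 + 29585) = (20612 + (-50*8836 + 4828)*(-22888))/19851 = (20612 + (-441800 + 4828)*(-22888))*(1/19851) = (20612 - 436972*(-22888))*(1/19851) = (20612 + 10001415136)*(1/19851) = 10001435748*(1/19851) = 3333811916/6617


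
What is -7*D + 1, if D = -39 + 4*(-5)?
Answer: 414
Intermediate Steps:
D = -59 (D = -39 - 20 = -59)
-7*D + 1 = -7*(-59) + 1 = 413 + 1 = 414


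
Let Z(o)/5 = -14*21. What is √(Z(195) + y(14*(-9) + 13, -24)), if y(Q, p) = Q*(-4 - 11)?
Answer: 15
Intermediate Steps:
Z(o) = -1470 (Z(o) = 5*(-14*21) = 5*(-294) = -1470)
y(Q, p) = -15*Q (y(Q, p) = Q*(-15) = -15*Q)
√(Z(195) + y(14*(-9) + 13, -24)) = √(-1470 - 15*(14*(-9) + 13)) = √(-1470 - 15*(-126 + 13)) = √(-1470 - 15*(-113)) = √(-1470 + 1695) = √225 = 15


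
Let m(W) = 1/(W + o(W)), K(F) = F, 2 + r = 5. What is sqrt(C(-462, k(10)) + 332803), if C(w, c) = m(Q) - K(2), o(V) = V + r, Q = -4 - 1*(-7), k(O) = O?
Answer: sqrt(2995210)/3 ≈ 576.89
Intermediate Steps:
r = 3 (r = -2 + 5 = 3)
Q = 3 (Q = -4 + 7 = 3)
o(V) = 3 + V (o(V) = V + 3 = 3 + V)
m(W) = 1/(3 + 2*W) (m(W) = 1/(W + (3 + W)) = 1/(3 + 2*W))
C(w, c) = -17/9 (C(w, c) = 1/(3 + 2*3) - 1*2 = 1/(3 + 6) - 2 = 1/9 - 2 = -17/9)
sqrt(C(-462, k(10)) + 332803) = sqrt(-17/9 + 332803) = sqrt(2995210/9) = sqrt(2995210)/3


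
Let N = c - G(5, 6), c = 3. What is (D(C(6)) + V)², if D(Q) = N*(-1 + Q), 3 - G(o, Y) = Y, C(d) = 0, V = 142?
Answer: 18496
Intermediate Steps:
G(o, Y) = 3 - Y
N = 6 (N = 3 - (3 - 1*6) = 3 - (3 - 6) = 3 - 1*(-3) = 3 + 3 = 6)
D(Q) = -6 + 6*Q (D(Q) = 6*(-1 + Q) = -6 + 6*Q)
(D(C(6)) + V)² = ((-6 + 6*0) + 142)² = ((-6 + 0) + 142)² = (-6 + 142)² = 136² = 18496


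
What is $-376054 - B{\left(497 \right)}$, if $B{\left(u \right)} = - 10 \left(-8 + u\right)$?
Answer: $-371164$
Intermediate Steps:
$B{\left(u \right)} = 80 - 10 u$
$-376054 - B{\left(497 \right)} = -376054 - \left(80 - 4970\right) = -376054 - -4890 = -376054 + 4890 = -371164$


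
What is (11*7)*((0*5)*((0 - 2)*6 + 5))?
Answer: 0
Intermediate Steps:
(11*7)*((0*5)*((0 - 2)*6 + 5)) = 77*(0*(-2*6 + 5)) = 77*(0*(-12 + 5)) = 77*(0*(-7)) = 77*0 = 0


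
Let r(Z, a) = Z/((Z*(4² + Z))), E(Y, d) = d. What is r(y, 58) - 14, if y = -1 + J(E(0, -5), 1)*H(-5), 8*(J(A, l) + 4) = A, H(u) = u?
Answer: -4262/305 ≈ -13.974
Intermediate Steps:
J(A, l) = -4 + A/8
y = 177/8 (y = -1 + (-4 + (⅛)*(-5))*(-5) = -1 + (-4 - 5/8)*(-5) = -1 - 37/8*(-5) = -1 + 185/8 = 177/8 ≈ 22.125)
r(Z, a) = 1/(16 + Z) (r(Z, a) = Z/((Z*(16 + Z))) = Z*(1/(Z*(16 + Z))) = 1/(16 + Z))
r(y, 58) - 14 = 1/(16 + 177/8) - 14 = 1/(305/8) - 14 = 8/305 - 14 = -4262/305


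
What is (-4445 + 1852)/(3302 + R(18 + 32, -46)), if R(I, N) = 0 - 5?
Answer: -2593/3297 ≈ -0.78647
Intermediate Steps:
R(I, N) = -5
(-4445 + 1852)/(3302 + R(18 + 32, -46)) = (-4445 + 1852)/(3302 - 5) = -2593/3297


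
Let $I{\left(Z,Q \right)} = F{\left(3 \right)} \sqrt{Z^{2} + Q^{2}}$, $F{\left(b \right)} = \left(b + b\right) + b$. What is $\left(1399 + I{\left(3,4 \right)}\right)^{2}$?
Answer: $2085136$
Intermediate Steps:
$F{\left(b \right)} = 3 b$ ($F{\left(b \right)} = 2 b + b = 3 b$)
$I{\left(Z,Q \right)} = 9 \sqrt{Q^{2} + Z^{2}}$ ($I{\left(Z,Q \right)} = 3 \cdot 3 \sqrt{Z^{2} + Q^{2}} = 9 \sqrt{Q^{2} + Z^{2}}$)
$\left(1399 + I{\left(3,4 \right)}\right)^{2} = \left(1399 + 9 \sqrt{4^{2} + 3^{2}}\right)^{2} = \left(1399 + 9 \sqrt{16 + 9}\right)^{2} = \left(1399 + 9 \sqrt{25}\right)^{2} = \left(1399 + 9 \cdot 5\right)^{2} = \left(1399 + 45\right)^{2} = 1444^{2} = 2085136$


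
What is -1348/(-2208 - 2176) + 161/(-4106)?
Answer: 603633/2250088 ≈ 0.26827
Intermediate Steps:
-1348/(-2208 - 2176) + 161/(-4106) = -1348/(-4384) + 161*(-1/4106) = -1348*(-1/4384) - 161/4106 = 337/1096 - 161/4106 = 603633/2250088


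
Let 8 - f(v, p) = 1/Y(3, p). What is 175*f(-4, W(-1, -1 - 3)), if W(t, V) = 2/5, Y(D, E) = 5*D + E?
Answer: 15275/11 ≈ 1388.6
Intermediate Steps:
Y(D, E) = E + 5*D
W(t, V) = ⅖ (W(t, V) = 2*(⅕) = ⅖)
f(v, p) = 8 - 1/(15 + p) (f(v, p) = 8 - 1/(p + 5*3) = 8 - 1/(p + 15) = 8 - 1/(15 + p))
175*f(-4, W(-1, -1 - 3)) = 175*((119 + 8*(⅖))/(15 + ⅖)) = 175*((119 + 16/5)/(77/5)) = 175*((5/77)*(611/5)) = 175*(611/77) = 15275/11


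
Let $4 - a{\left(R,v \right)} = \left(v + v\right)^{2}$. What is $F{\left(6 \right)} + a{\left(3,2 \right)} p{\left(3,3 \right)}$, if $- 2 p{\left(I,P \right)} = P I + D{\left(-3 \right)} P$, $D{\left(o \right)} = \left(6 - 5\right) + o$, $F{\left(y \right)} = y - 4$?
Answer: $20$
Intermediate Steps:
$F{\left(y \right)} = -4 + y$ ($F{\left(y \right)} = y - 4 = -4 + y$)
$a{\left(R,v \right)} = 4 - 4 v^{2}$ ($a{\left(R,v \right)} = 4 - \left(v + v\right)^{2} = 4 - \left(2 v\right)^{2} = 4 - 4 v^{2}$)
$D{\left(o \right)} = 1 + o$
$p{\left(I,P \right)} = P - \frac{I P}{2}$ ($p{\left(I,P \right)} = - \frac{P I + \left(1 - 3\right) P}{2} = - \frac{I P - 2 P}{2} = - \frac{- 2 P + I P}{2} = P - \frac{I P}{2}$)
$F{\left(6 \right)} + a{\left(3,2 \right)} p{\left(3,3 \right)} = \left(-4 + 6\right) + \left(4 - 4 \cdot 2^{2}\right) \frac{1}{2} \cdot 3 \left(2 - 3\right) = 2 + \left(4 - 16\right) \frac{1}{2} \cdot 3 \left(2 - 3\right) = 2 + \left(4 - 16\right) \frac{1}{2} \cdot 3 \left(-1\right) = 2 - -18 = 2 + 18 = 20$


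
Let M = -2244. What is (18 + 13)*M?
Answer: -69564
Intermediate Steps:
(18 + 13)*M = (18 + 13)*(-2244) = 31*(-2244) = -69564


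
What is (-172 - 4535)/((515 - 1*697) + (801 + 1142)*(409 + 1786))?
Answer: -4707/4264703 ≈ -0.0011037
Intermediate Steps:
(-172 - 4535)/((515 - 1*697) + (801 + 1142)*(409 + 1786)) = -4707/((515 - 697) + 1943*2195) = -4707/(-182 + 4264885) = -4707/4264703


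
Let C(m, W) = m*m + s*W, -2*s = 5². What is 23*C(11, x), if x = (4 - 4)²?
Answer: 2783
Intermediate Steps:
x = 0 (x = 0² = 0)
s = -25/2 (s = -½*5² = -½*25 = -25/2 ≈ -12.500)
C(m, W) = m² - 25*W/2 (C(m, W) = m*m - 25*W/2 = m² - 25*W/2)
23*C(11, x) = 23*(11² - 25/2*0) = 23*(121 + 0) = 23*121 = 2783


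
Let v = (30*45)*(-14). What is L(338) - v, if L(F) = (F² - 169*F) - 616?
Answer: 75406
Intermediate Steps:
v = -18900 (v = 1350*(-14) = -18900)
L(F) = -616 + F² - 169*F
L(338) - v = (-616 + 338² - 169*338) - 1*(-18900) = (-616 + 114244 - 57122) + 18900 = 56506 + 18900 = 75406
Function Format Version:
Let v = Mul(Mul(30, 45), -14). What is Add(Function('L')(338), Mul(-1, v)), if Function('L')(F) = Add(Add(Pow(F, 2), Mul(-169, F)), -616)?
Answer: 75406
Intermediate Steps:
v = -18900 (v = Mul(1350, -14) = -18900)
Function('L')(F) = Add(-616, Pow(F, 2), Mul(-169, F))
Add(Function('L')(338), Mul(-1, v)) = Add(Add(-616, Pow(338, 2), Mul(-169, 338)), Mul(-1, -18900)) = Add(Add(-616, 114244, -57122), 18900) = Add(56506, 18900) = 75406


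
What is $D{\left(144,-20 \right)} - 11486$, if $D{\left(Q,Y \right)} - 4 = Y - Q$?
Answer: $-11646$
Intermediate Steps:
$D{\left(Q,Y \right)} = 4 + Y - Q$ ($D{\left(Q,Y \right)} = 4 - \left(Q - Y\right) = 4 + Y - Q$)
$D{\left(144,-20 \right)} - 11486 = \left(4 - 20 - 144\right) - 11486 = -160 - 11486 = -11646$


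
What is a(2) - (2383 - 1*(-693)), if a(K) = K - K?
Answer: -3076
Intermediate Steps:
a(K) = 0
a(2) - (2383 - 1*(-693)) = 0 - (2383 - 1*(-693)) = 0 - (2383 + 693) = 0 - 1*3076 = 0 - 3076 = -3076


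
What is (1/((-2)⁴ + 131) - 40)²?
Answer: 34562641/21609 ≈ 1599.5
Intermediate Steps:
(1/((-2)⁴ + 131) - 40)² = (1/(16 + 131) - 40)² = (1/147 - 40)² = (-5879/147)² = 34562641/21609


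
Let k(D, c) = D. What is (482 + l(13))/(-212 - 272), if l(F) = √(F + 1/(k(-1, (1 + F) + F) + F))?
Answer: -241/242 - √471/2904 ≈ -1.0033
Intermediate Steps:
l(F) = √(F + 1/(-1 + F))
(482 + l(13))/(-212 - 272) = (482 + √((1 + 13*(-1 + 13))/(-1 + 13)))/(-212 - 272) = (482 + √((1 + 13*12)/12))/(-484) = (482 + √((1 + 156)/12))*(-1/484) = (482 + √((1/12)*157))*(-1/484) = (482 + √(157/12))*(-1/484) = (482 + √471/6)*(-1/484) = -241/242 - √471/2904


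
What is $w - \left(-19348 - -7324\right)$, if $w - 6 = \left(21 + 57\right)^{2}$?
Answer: $18114$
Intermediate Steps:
$w = 6090$ ($w = 6 + \left(21 + 57\right)^{2} = 6 + 78^{2} = 6 + 6084 = 6090$)
$w - \left(-19348 - -7324\right) = 6090 - \left(-19348 - -7324\right) = 6090 - \left(-19348 + 7324\right) = 6090 - -12024 = 6090 + 12024 = 18114$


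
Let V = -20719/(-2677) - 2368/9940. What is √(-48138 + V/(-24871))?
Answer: I*√26892302561647655577031455/23635781785 ≈ 219.4*I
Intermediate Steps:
V = 49901931/6652345 (V = -20719*(-1/2677) - 2368*1/9940 = 20719/2677 - 592/2485 = 49901931/6652345 ≈ 7.5014)
√(-48138 + V/(-24871)) = √(-48138 + (49901931/6652345)/(-24871)) = √(-48138 + (49901931/6652345)*(-1/24871)) = √(-48138 - 49901931/165450472495) = √(-7964454894866241/165450472495) = I*√26892302561647655577031455/23635781785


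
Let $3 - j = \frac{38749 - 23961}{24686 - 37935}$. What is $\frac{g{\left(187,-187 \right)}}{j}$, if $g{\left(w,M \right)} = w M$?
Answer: $- \frac{463304281}{54535} \approx -8495.5$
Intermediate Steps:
$g{\left(w,M \right)} = M w$
$j = \frac{54535}{13249}$ ($j = 3 - \frac{38749 - 23961}{24686 - 37935} = 3 - \frac{14788}{-13249} = 3 - 14788 \left(- \frac{1}{13249}\right) = 3 - - \frac{14788}{13249} = 3 + \frac{14788}{13249} = \frac{54535}{13249} \approx 4.1162$)
$\frac{g{\left(187,-187 \right)}}{j} = \frac{\left(-187\right) 187}{\frac{54535}{13249}} = \left(-34969\right) \frac{13249}{54535} = - \frac{463304281}{54535}$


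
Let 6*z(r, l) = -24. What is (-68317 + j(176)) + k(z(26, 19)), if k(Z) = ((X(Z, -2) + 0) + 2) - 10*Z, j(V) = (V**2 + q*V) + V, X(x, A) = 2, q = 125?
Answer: -15121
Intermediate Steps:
z(r, l) = -4 (z(r, l) = (1/6)*(-24) = -4)
j(V) = V**2 + 126*V (j(V) = (V**2 + 125*V) + V = V**2 + 126*V)
k(Z) = 4 - 10*Z (k(Z) = ((2 + 0) + 2) - 10*Z = (2 + 2) - 10*Z = 4 - 10*Z)
(-68317 + j(176)) + k(z(26, 19)) = (-68317 + 176*(126 + 176)) + (4 - 10*(-4)) = (-68317 + 176*302) + (4 + 40) = (-68317 + 53152) + 44 = -15165 + 44 = -15121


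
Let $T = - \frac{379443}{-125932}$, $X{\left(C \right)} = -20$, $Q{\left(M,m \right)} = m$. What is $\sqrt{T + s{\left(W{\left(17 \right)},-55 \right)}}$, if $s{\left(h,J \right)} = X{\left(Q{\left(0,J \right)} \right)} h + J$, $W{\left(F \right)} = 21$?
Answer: $\frac{i \sqrt{1871294645131}}{62966} \approx 21.725 i$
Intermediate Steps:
$T = \frac{379443}{125932}$ ($T = \left(-379443\right) \left(- \frac{1}{125932}\right) = \frac{379443}{125932} \approx 3.0131$)
$s{\left(h,J \right)} = J - 20 h$ ($s{\left(h,J \right)} = - 20 h + J = J - 20 h$)
$\sqrt{T + s{\left(W{\left(17 \right)},-55 \right)}} = \sqrt{\frac{379443}{125932} - 475} = \sqrt{- \frac{59438257}{125932}} = \frac{i \sqrt{1871294645131}}{62966}$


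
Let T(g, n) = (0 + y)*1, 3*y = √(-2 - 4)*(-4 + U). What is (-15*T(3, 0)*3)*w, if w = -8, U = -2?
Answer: -720*I*√6 ≈ -1763.6*I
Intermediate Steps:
y = -2*I*√6 (y = (√(-2 - 4)*(-4 - 2))/3 = (√(-6)*(-6))/3 = ((I*√6)*(-6))/3 = (-6*I*√6)/3 = -2*I*√6 ≈ -4.899*I)
T(g, n) = -2*I*√6 (T(g, n) = (0 - 2*I*√6)*1 = -2*I*√6*1 = -2*I*√6)
(-15*T(3, 0)*3)*w = -15*-2*I*√6*3*(-8) = -15*(-6*I*√6)*(-8) = -(-90)*I*√6*(-8) = (90*I*√6)*(-8) = -720*I*√6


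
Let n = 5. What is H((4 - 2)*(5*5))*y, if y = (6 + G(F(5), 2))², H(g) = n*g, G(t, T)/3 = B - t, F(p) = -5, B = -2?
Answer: 56250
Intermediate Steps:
G(t, T) = -6 - 3*t (G(t, T) = 3*(-2 - t) = -6 - 3*t)
H(g) = 5*g
y = 225 (y = (6 + (-6 - 3*(-5)))² = (6 + (-6 + 15))² = (6 + 9)² = 15² = 225)
H((4 - 2)*(5*5))*y = (5*((4 - 2)*(5*5)))*225 = (5*(2*25))*225 = (5*50)*225 = 250*225 = 56250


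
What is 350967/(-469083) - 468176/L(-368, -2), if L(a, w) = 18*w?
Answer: 18300063983/1407249 ≈ 13004.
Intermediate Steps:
350967/(-469083) - 468176/L(-368, -2) = 350967/(-469083) - 468176/(18*(-2)) = 350967*(-1/469083) - 468176/(-36) = -116989/156361 - 468176*(-1/36) = -116989/156361 + 117044/9 = 18300063983/1407249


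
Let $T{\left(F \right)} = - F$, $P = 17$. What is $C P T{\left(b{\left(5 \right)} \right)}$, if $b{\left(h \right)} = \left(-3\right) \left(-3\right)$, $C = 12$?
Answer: $-1836$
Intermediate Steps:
$b{\left(h \right)} = 9$
$C P T{\left(b{\left(5 \right)} \right)} = 12 \cdot 17 \left(\left(-1\right) 9\right) = 204 \left(-9\right) = -1836$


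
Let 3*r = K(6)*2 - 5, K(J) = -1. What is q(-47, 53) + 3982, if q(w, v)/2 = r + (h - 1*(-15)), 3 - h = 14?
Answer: 11956/3 ≈ 3985.3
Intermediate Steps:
h = -11 (h = 3 - 1*14 = 3 - 14 = -11)
r = -7/3 (r = (-1*2 - 5)/3 = (-2 - 5)/3 = (⅓)*(-7) = -7/3 ≈ -2.3333)
q(w, v) = 10/3 (q(w, v) = 2*(-7/3 + (-11 - 1*(-15))) = 2*(-7/3 + (-11 + 15)) = 2*(-7/3 + 4) = 2*(5/3) = 10/3)
q(-47, 53) + 3982 = 10/3 + 3982 = 11956/3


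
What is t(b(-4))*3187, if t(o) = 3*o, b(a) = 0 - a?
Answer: 38244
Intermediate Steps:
b(a) = -a
t(b(-4))*3187 = (3*(-1*(-4)))*3187 = (3*4)*3187 = 12*3187 = 38244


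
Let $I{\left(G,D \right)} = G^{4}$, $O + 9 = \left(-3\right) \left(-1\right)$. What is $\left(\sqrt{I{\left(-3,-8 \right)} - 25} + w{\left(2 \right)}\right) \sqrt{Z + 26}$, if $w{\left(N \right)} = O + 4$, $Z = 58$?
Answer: $4 \sqrt{21} \left(-1 + \sqrt{14}\right) \approx 50.255$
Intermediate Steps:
$O = -6$ ($O = -9 - -3 = -9 + 3 = -6$)
$w{\left(N \right)} = -2$ ($w{\left(N \right)} = -6 + 4 = -2$)
$\left(\sqrt{I{\left(-3,-8 \right)} - 25} + w{\left(2 \right)}\right) \sqrt{Z + 26} = \left(\sqrt{\left(-3\right)^{4} - 25} - 2\right) \sqrt{58 + 26} = \left(\sqrt{81 - 25} - 2\right) \sqrt{84} = \left(\sqrt{56} - 2\right) 2 \sqrt{21} = \left(2 \sqrt{14} - 2\right) 2 \sqrt{21} = \left(-2 + 2 \sqrt{14}\right) 2 \sqrt{21} = 2 \sqrt{21} \left(-2 + 2 \sqrt{14}\right)$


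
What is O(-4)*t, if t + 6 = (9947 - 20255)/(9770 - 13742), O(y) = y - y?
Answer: 0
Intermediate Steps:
O(y) = 0
t = -1127/331 (t = -6 + (9947 - 20255)/(9770 - 13742) = -6 - 10308/(-3972) = -6 - 10308*(-1/3972) = -6 + 859/331 = -1127/331 ≈ -3.4048)
O(-4)*t = 0*(-1127/331) = 0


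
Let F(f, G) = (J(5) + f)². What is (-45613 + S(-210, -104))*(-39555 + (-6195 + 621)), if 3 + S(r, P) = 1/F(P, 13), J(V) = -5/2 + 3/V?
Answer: 769561929459428/373827 ≈ 2.0586e+9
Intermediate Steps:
J(V) = -5/2 + 3/V (J(V) = -5*½ + 3/V = -5/2 + 3/V)
F(f, G) = (-19/10 + f)² (F(f, G) = ((-5/2 + 3/5) + f)² = ((-5/2 + 3*(⅕)) + f)² = ((-5/2 + ⅗) + f)² = (-19/10 + f)²)
S(r, P) = -3 + 100/(-19 + 10*P)² (S(r, P) = -3 + 1/((-19 + 10*P)²/100) = -3 + 100/(-19 + 10*P)²)
(-45613 + S(-210, -104))*(-39555 + (-6195 + 621)) = (-45613 + (-3 + 100/(-19 + 10*(-104))²))*(-39555 + (-6195 + 621)) = (-45613 + (-3 + 100/(-19 - 1040)²))*(-39555 - 5574) = (-45613 + (-3 + 100/(-1059)²))*(-45129) = (-45613 + (-3 + 100*(1/1121481)))*(-45129) = (-45613 + (-3 + 100/1121481))*(-45129) = (-45613 - 3364343/1121481)*(-45129) = -51157477196/1121481*(-45129) = 769561929459428/373827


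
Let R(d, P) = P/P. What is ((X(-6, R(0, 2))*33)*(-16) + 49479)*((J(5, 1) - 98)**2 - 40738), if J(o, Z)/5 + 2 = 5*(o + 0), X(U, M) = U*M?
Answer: -2129518503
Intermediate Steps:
R(d, P) = 1
X(U, M) = M*U
J(o, Z) = -10 + 25*o (J(o, Z) = -10 + 5*(5*(o + 0)) = -10 + 5*(5*o) = -10 + 25*o)
((X(-6, R(0, 2))*33)*(-16) + 49479)*((J(5, 1) - 98)**2 - 40738) = (((1*(-6))*33)*(-16) + 49479)*(((-10 + 25*5) - 98)**2 - 40738) = (-6*33*(-16) + 49479)*(((-10 + 125) - 98)**2 - 40738) = (-198*(-16) + 49479)*((115 - 98)**2 - 40738) = (3168 + 49479)*(17**2 - 40738) = 52647*(289 - 40738) = 52647*(-40449) = -2129518503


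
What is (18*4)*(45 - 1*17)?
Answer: 2016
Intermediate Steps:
(18*4)*(45 - 1*17) = 72*(45 - 17) = 72*28 = 2016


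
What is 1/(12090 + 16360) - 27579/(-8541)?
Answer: 261543697/80997150 ≈ 3.2290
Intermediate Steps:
1/(12090 + 16360) - 27579/(-8541) = 1/28450 - 27579*(-1/8541) = 1/28450 + 9193/2847 = 261543697/80997150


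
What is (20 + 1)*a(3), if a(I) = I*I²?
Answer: 567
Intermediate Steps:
a(I) = I³
(20 + 1)*a(3) = (20 + 1)*3³ = 21*27 = 567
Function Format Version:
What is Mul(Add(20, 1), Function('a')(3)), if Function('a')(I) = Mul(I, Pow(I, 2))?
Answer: 567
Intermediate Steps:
Function('a')(I) = Pow(I, 3)
Mul(Add(20, 1), Function('a')(3)) = Mul(Add(20, 1), Pow(3, 3)) = Mul(21, 27) = 567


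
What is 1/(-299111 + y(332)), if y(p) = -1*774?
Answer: -1/299885 ≈ -3.3346e-6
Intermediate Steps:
y(p) = -774
1/(-299111 + y(332)) = 1/(-299111 - 774) = 1/(-299885) = -1/299885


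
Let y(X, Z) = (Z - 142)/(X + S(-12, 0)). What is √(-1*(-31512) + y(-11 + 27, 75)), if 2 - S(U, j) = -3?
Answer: √13895385/21 ≈ 177.51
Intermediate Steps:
S(U, j) = 5 (S(U, j) = 2 - 1*(-3) = 2 + 3 = 5)
y(X, Z) = (-142 + Z)/(5 + X) (y(X, Z) = (Z - 142)/(X + 5) = (-142 + Z)/(5 + X))
√(-1*(-31512) + y(-11 + 27, 75)) = √(-1*(-31512) + (-142 + 75)/(5 + (-11 + 27))) = √(31512 - 67/(5 + 16)) = √(31512 - 67/21) = √(661685/21) = √13895385/21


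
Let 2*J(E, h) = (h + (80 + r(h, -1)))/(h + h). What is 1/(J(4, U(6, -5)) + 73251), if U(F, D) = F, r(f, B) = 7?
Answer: 8/586039 ≈ 1.3651e-5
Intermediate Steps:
J(E, h) = (87 + h)/(4*h) (J(E, h) = ((h + (80 + 7))/(h + h))/2 = ((h + 87)/((2*h)))/2 = ((87 + h)*(1/(2*h)))/2 = ((87 + h)/(2*h))/2 = (87 + h)/(4*h))
1/(J(4, U(6, -5)) + 73251) = 1/((¼)*(87 + 6)/6 + 73251) = 1/((¼)*(⅙)*93 + 73251) = 1/(31/8 + 73251) = 1/(586039/8) = 8/586039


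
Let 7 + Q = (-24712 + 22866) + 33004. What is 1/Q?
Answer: 1/31151 ≈ 3.2102e-5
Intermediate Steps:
Q = 31151 (Q = -7 + ((-24712 + 22866) + 33004) = -7 + (-1846 + 33004) = -7 + 31158 = 31151)
1/Q = 1/31151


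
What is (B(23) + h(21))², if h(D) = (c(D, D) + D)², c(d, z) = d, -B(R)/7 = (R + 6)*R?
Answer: 8439025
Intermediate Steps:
B(R) = -7*R*(6 + R) (B(R) = -7*(R + 6)*R = -7*(6 + R)*R = -7*R*(6 + R))
h(D) = 4*D² (h(D) = (D + D)² = (2*D)² = 4*D²)
(B(23) + h(21))² = (-7*23*(6 + 23) + 4*21²)² = (-7*23*29 + 4*441)² = (-4669 + 1764)² = (-2905)² = 8439025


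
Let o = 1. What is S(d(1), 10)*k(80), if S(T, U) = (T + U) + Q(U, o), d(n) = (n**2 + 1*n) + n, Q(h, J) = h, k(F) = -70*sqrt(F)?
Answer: -6440*sqrt(5) ≈ -14400.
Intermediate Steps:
d(n) = n**2 + 2*n (d(n) = (n**2 + n) + n = (n + n**2) + n = n**2 + 2*n)
S(T, U) = T + 2*U (S(T, U) = (T + U) + U = T + 2*U)
S(d(1), 10)*k(80) = (1*(2 + 1) + 2*10)*(-280*sqrt(5)) = (1*3 + 20)*(-280*sqrt(5)) = (3 + 20)*(-280*sqrt(5)) = 23*(-280*sqrt(5)) = -6440*sqrt(5)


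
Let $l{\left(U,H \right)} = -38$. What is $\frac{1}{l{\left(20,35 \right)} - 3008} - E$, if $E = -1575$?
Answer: $\frac{4797449}{3046} \approx 1575.0$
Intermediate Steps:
$\frac{1}{l{\left(20,35 \right)} - 3008} - E = \frac{1}{-38 - 3008} - -1575 = \frac{1}{-3046} + 1575 = - \frac{1}{3046} + 1575 = \frac{4797449}{3046}$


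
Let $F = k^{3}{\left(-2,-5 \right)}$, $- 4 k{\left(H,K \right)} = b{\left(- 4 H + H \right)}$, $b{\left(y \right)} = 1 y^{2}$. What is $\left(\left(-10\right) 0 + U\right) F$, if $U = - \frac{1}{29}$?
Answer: $\frac{729}{29} \approx 25.138$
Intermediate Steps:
$b{\left(y \right)} = y^{2}$
$U = - \frac{1}{29}$ ($U = \left(-1\right) \frac{1}{29} = - \frac{1}{29} \approx -0.034483$)
$k{\left(H,K \right)} = - \frac{9 H^{2}}{4}$ ($k{\left(H,K \right)} = - \frac{\left(- 4 H + H\right)^{2}}{4} = - \frac{\left(- 3 H\right)^{2}}{4} = - \frac{9 H^{2}}{4}$)
$F = -729$ ($F = \left(- \frac{9 \left(-2\right)^{2}}{4}\right)^{3} = \left(\left(- \frac{9}{4}\right) 4\right)^{3} = \left(-9\right)^{3} = -729$)
$\left(\left(-10\right) 0 + U\right) F = \left(\left(-10\right) 0 - \frac{1}{29}\right) \left(-729\right) = \left(0 - \frac{1}{29}\right) \left(-729\right) = \left(- \frac{1}{29}\right) \left(-729\right) = \frac{729}{29}$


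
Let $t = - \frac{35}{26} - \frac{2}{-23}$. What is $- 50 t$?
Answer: $\frac{18825}{299} \approx 62.96$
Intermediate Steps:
$t = - \frac{753}{598}$ ($t = \left(-35\right) \frac{1}{26} - - \frac{2}{23} = - \frac{35}{26} + \frac{2}{23} = - \frac{753}{598} \approx -1.2592$)
$- 50 t = \left(-50\right) \left(- \frac{753}{598}\right) = \frac{18825}{299}$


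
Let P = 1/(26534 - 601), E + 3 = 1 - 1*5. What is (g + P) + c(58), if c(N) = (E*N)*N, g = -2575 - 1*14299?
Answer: -1048263725/25933 ≈ -40422.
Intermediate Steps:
g = -16874 (g = -2575 - 14299 = -16874)
E = -7 (E = -3 + (1 - 1*5) = -3 + (1 - 5) = -3 - 4 = -7)
c(N) = -7*N² (c(N) = (-7*N)*N = -7*N²)
P = 1/25933 ≈ 3.8561e-5
(g + P) + c(58) = (-16874 + 1/25933) - 7*58² = -437593441/25933 - 7*3364 = -437593441/25933 - 23548 = -1048263725/25933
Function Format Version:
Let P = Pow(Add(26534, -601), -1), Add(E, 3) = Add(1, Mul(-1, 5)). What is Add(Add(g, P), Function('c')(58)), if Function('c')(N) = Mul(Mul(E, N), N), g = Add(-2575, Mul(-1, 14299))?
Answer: Rational(-1048263725, 25933) ≈ -40422.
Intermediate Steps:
g = -16874 (g = Add(-2575, -14299) = -16874)
E = -7 (E = Add(-3, Add(1, Mul(-1, 5))) = Add(-3, Add(1, -5)) = Add(-3, -4) = -7)
Function('c')(N) = Mul(-7, Pow(N, 2)) (Function('c')(N) = Mul(Mul(-7, N), N) = Mul(-7, Pow(N, 2)))
P = Rational(1, 25933) (P = Pow(25933, -1) = Rational(1, 25933) ≈ 3.8561e-5)
Add(Add(g, P), Function('c')(58)) = Add(Add(-16874, Rational(1, 25933)), Mul(-7, Pow(58, 2))) = Add(Rational(-437593441, 25933), Mul(-7, 3364)) = Add(Rational(-437593441, 25933), -23548) = Rational(-1048263725, 25933)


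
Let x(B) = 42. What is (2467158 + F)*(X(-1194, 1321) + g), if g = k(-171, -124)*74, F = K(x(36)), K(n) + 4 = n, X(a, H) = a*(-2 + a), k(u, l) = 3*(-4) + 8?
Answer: 3522484810688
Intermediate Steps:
k(u, l) = -4 (k(u, l) = -12 + 8 = -4)
K(n) = -4 + n
F = 38 (F = -4 + 42 = 38)
g = -296 (g = -4*74 = -296)
(2467158 + F)*(X(-1194, 1321) + g) = (2467158 + 38)*(-1194*(-2 - 1194) - 296) = 2467196*(-1194*(-1196) - 296) = 2467196*(1428024 - 296) = 2467196*1427728 = 3522484810688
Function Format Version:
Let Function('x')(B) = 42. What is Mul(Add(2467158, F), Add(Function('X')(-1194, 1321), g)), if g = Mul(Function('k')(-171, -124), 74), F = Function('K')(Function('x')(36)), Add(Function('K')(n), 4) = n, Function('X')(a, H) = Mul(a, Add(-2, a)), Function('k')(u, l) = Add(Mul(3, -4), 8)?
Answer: 3522484810688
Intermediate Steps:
Function('k')(u, l) = -4 (Function('k')(u, l) = Add(-12, 8) = -4)
Function('K')(n) = Add(-4, n)
F = 38 (F = Add(-4, 42) = 38)
g = -296 (g = Mul(-4, 74) = -296)
Mul(Add(2467158, F), Add(Function('X')(-1194, 1321), g)) = Mul(Add(2467158, 38), Add(Mul(-1194, Add(-2, -1194)), -296)) = Mul(2467196, Add(Mul(-1194, -1196), -296)) = Mul(2467196, Add(1428024, -296)) = Mul(2467196, 1427728) = 3522484810688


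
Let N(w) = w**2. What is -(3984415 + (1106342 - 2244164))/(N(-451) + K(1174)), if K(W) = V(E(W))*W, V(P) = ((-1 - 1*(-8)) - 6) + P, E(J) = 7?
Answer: -2846593/212793 ≈ -13.377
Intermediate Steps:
V(P) = 1 + P (V(P) = ((-1 + 8) - 6) + P = (7 - 6) + P = 1 + P)
K(W) = 8*W (K(W) = (1 + 7)*W = 8*W)
-(3984415 + (1106342 - 2244164))/(N(-451) + K(1174)) = -(3984415 + (1106342 - 2244164))/((-451)**2 + 8*1174) = -(3984415 - 1137822)/(203401 + 9392) = -2846593/212793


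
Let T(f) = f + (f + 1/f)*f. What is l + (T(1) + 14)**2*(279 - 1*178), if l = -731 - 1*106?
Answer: 28352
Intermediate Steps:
l = -837 (l = -731 - 106 = -837)
T(f) = f + f*(f + 1/f) (T(f) = f + (f + 1/f)*f = f + f*(f + 1/f))
l + (T(1) + 14)**2*(279 - 1*178) = -837 + ((1 + 1 + 1**2) + 14)**2*(279 - 1*178) = -837 + ((1 + 1 + 1) + 14)**2*(279 - 178) = -837 + (3 + 14)**2*101 = -837 + 17**2*101 = -837 + 289*101 = -837 + 29189 = 28352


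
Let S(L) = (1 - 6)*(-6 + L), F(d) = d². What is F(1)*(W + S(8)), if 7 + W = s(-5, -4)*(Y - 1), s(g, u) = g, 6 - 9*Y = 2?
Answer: -128/9 ≈ -14.222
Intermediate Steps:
Y = 4/9 (Y = ⅔ - ⅑*2 = ⅔ - 2/9 = 4/9 ≈ 0.44444)
S(L) = 30 - 5*L (S(L) = -5*(-6 + L) = 30 - 5*L)
W = -38/9 (W = -7 - 5*(4/9 - 1) = -7 - 5*(-5/9) = -7 + 25/9 = -38/9 ≈ -4.2222)
F(1)*(W + S(8)) = 1²*(-38/9 + (30 - 5*8)) = 1*(-38/9 + (30 - 40)) = 1*(-38/9 - 10) = 1*(-128/9) = -128/9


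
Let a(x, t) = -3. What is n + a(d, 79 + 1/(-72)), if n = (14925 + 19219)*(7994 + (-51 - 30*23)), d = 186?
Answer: 247646429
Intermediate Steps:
n = 247646432 (n = 34144*(7994 + (-51 - 690)) = 34144*(7994 - 741) = 34144*7253 = 247646432)
n + a(d, 79 + 1/(-72)) = 247646432 - 3 = 247646429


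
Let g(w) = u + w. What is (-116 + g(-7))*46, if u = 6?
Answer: -5382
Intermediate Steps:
g(w) = 6 + w
(-116 + g(-7))*46 = (-116 + (6 - 7))*46 = (-116 - 1)*46 = -117*46 = -5382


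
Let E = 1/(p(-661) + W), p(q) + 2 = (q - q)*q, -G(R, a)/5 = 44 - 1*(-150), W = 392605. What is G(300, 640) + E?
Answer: -380824909/392603 ≈ -970.00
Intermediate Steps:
G(R, a) = -970 (G(R, a) = -5*(44 - 1*(-150)) = -5*(44 + 150) = -5*194 = -970)
p(q) = -2 (p(q) = -2 + (q - q)*q = -2 + 0*q = -2 + 0 = -2)
E = 1/392603 (E = 1/(-2 + 392605) = 1/392603 ≈ 2.5471e-6)
G(300, 640) + E = -970 + 1/392603 = -380824909/392603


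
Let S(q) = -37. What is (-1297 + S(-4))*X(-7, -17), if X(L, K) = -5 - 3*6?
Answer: 30682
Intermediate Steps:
X(L, K) = -23 (X(L, K) = -5 - 18 = -23)
(-1297 + S(-4))*X(-7, -17) = (-1297 - 37)*(-23) = -1334*(-23) = 30682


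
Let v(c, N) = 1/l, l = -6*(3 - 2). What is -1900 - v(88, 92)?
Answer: -11399/6 ≈ -1899.8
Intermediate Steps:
l = -6 (l = -6*1 = -6)
v(c, N) = -⅙ (v(c, N) = 1/(-6) = -⅙)
-1900 - v(88, 92) = -1900 - 1*(-⅙) = -1900 + ⅙ = -11399/6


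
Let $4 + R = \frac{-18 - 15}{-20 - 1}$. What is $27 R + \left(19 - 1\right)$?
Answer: $- \frac{333}{7} \approx -47.571$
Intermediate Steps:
$R = - \frac{17}{7}$ ($R = -4 + \frac{-18 - 15}{-20 - 1} = -4 - \frac{33}{-21} = -4 - - \frac{11}{7} = -4 + \frac{11}{7} = - \frac{17}{7} \approx -2.4286$)
$27 R + \left(19 - 1\right) = 27 \left(- \frac{17}{7}\right) + \left(19 - 1\right) = - \frac{459}{7} + 18 = - \frac{333}{7}$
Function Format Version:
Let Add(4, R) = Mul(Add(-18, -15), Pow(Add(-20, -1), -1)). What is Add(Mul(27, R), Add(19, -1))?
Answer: Rational(-333, 7) ≈ -47.571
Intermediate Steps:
R = Rational(-17, 7) (R = Add(-4, Mul(Add(-18, -15), Pow(Add(-20, -1), -1))) = Add(-4, Mul(-33, Pow(-21, -1))) = Add(-4, Mul(-33, Rational(-1, 21))) = Add(-4, Rational(11, 7)) = Rational(-17, 7) ≈ -2.4286)
Add(Mul(27, R), Add(19, -1)) = Add(Mul(27, Rational(-17, 7)), Add(19, -1)) = Add(Rational(-459, 7), 18) = Rational(-333, 7)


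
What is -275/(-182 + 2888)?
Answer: -25/246 ≈ -0.10163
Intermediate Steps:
-275/(-182 + 2888) = -275/2706 = (1/2706)*(-275) = -25/246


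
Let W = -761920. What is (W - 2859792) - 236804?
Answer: -3858516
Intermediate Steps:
(W - 2859792) - 236804 = (-761920 - 2859792) - 236804 = -3621712 - 236804 = -3858516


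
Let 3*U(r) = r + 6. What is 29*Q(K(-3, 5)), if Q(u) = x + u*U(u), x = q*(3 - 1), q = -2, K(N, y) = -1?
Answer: -493/3 ≈ -164.33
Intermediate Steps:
U(r) = 2 + r/3 (U(r) = (r + 6)/3 = (6 + r)/3 = 2 + r/3)
x = -4 (x = -2*(3 - 1) = -2*2 = -4)
Q(u) = -4 + u*(2 + u/3)
29*Q(K(-3, 5)) = 29*(-4 + (⅓)*(-1)*(6 - 1)) = 29*(-4 + (⅓)*(-1)*5) = 29*(-4 - 5/3) = 29*(-17/3) = -493/3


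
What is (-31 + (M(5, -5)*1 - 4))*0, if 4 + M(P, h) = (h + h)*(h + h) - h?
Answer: 0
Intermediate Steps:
M(P, h) = -4 - h + 4*h² (M(P, h) = -4 + ((h + h)*(h + h) - h) = -4 + ((2*h)*(2*h) - h) = -4 + (4*h² - h) = -4 + (-h + 4*h²) = -4 - h + 4*h²)
(-31 + (M(5, -5)*1 - 4))*0 = (-31 + ((-4 - 1*(-5) + 4*(-5)²)*1 - 4))*0 = (-31 + ((-4 + 5 + 4*25)*1 - 4))*0 = (-31 + ((-4 + 5 + 100)*1 - 4))*0 = (-31 + (101*1 - 4))*0 = (-31 + (101 - 4))*0 = (-31 + 97)*0 = 66*0 = 0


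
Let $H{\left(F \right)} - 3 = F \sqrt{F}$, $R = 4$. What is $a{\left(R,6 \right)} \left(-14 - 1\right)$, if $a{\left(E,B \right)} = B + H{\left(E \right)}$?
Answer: $-255$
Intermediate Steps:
$H{\left(F \right)} = 3 + F^{\frac{3}{2}}$ ($H{\left(F \right)} = 3 + F \sqrt{F} = 3 + F^{\frac{3}{2}}$)
$a{\left(E,B \right)} = 3 + B + E^{\frac{3}{2}}$ ($a{\left(E,B \right)} = B + \left(3 + E^{\frac{3}{2}}\right) = 3 + B + E^{\frac{3}{2}}$)
$a{\left(R,6 \right)} \left(-14 - 1\right) = \left(3 + 6 + 4^{\frac{3}{2}}\right) \left(-14 - 1\right) = \left(3 + 6 + 8\right) \left(-14 + \left(-3 + 2\right)\right) = 17 \left(-14 - 1\right) = 17 \left(-15\right) = -255$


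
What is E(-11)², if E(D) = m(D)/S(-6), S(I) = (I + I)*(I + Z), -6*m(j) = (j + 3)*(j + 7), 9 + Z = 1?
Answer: 4/3969 ≈ 0.0010078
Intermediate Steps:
Z = -8 (Z = -9 + 1 = -8)
m(j) = -(3 + j)*(7 + j)/6 (m(j) = -(j + 3)*(j + 7)/6 = -(3 + j)*(7 + j)/6)
S(I) = 2*I*(-8 + I) (S(I) = (I + I)*(I - 8) = (2*I)*(-8 + I) = 2*I*(-8 + I))
E(D) = -1/48 - 5*D/504 - D²/1008 (E(D) = (-7/2 - 5*D/3 - D²/6)/((2*(-6)*(-8 - 6))) = (-7/2 - 5*D/3 - D²/6)/((2*(-6)*(-14))) = (-7/2 - 5*D/3 - D²/6)/168 = (-7/2 - 5*D/3 - D²/6)*(1/168) = -1/48 - 5*D/504 - D²/1008)
E(-11)² = (-1/48 - 5/504*(-11) - 1/1008*(-11)²)² = (-1/48 + 55/504 - 1/1008*121)² = (-1/48 + 55/504 - 121/1008)² = (-2/63)² = 4/3969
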